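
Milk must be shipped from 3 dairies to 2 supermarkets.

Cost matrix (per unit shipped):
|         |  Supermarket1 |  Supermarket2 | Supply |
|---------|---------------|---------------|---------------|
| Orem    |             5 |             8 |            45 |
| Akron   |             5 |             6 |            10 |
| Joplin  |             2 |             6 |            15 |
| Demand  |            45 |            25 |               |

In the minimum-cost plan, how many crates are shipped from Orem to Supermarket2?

The minimum-cost plan:
  Orem→Supermarket1: 30 crates
  Orem→Supermarket2: 15 crates
  Akron→Supermarket2: 10 crates
  Joplin→Supermarket1: 15 crates
Total cost = 360.
So Orem→Supermarket2 carries 15 crates.

15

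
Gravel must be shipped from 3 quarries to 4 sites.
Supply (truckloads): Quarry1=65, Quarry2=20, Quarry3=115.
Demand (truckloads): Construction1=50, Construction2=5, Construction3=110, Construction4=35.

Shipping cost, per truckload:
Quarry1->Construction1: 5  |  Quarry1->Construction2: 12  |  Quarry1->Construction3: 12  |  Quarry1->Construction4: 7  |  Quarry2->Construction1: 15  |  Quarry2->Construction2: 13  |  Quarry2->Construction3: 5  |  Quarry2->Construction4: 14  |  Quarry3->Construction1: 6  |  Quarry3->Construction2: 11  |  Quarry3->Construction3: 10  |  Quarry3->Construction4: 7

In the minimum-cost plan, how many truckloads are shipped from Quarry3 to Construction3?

The minimum-cost plan:
  Quarry1 to Construction1: 50 truckloads
  Quarry1 to Construction4: 15 truckloads
  Quarry2 to Construction3: 20 truckloads
  Quarry3 to Construction2: 5 truckloads
  Quarry3 to Construction3: 90 truckloads
  Quarry3 to Construction4: 20 truckloads
Total cost = 1550.
So Quarry3→Construction3 carries 90 truckloads.

90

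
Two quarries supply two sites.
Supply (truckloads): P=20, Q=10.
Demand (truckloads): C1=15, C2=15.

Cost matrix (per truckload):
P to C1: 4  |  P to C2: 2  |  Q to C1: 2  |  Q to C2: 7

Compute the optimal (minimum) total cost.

Optimal allocation:
  P to C1: 5 × 4 = 20
  P to C2: 15 × 2 = 30
  Q to C1: 10 × 2 = 20
Total = 20 + 30 + 20 = 70.

70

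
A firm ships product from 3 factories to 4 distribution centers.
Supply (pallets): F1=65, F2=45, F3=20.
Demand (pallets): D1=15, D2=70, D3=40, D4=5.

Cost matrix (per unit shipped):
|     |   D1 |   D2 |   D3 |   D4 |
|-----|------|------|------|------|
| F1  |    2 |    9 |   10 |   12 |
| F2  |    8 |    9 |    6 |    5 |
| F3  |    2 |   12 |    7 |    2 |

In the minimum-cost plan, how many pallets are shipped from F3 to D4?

5

Optimal shipments:
  F1→D2: 65 pallets
  F2→D2: 5 pallets
  F2→D3: 40 pallets
  F3→D1: 15 pallets
  F3→D4: 5 pallets
Total cost = 910.
So F3→D4 carries 5 pallets.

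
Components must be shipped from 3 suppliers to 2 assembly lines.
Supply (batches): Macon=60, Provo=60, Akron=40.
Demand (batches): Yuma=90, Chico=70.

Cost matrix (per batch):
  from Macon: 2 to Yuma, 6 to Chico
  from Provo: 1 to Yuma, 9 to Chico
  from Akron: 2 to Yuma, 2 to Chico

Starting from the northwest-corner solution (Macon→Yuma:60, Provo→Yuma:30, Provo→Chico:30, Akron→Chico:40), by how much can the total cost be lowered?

Current plan cost = 60·2 + 30·1 + 30·9 + 40·2 = 500.
Optimal plan:
  Macon–Yuma: 30 × 2 = 60
  Macon–Chico: 30 × 6 = 180
  Provo–Yuma: 60 × 1 = 60
  Akron–Chico: 40 × 2 = 80
Optimal cost = 380.
Saving = 500 − 380 = 120.

120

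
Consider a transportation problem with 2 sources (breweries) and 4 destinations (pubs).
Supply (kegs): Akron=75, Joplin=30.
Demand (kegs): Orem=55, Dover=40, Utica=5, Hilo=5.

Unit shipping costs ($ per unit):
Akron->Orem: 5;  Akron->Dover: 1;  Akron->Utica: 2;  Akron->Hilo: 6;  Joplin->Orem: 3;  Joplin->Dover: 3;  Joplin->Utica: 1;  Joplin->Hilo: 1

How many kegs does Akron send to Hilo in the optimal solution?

Optimal shipments:
  Akron→Orem: 30 kegs
  Akron→Dover: 40 kegs
  Akron→Utica: 5 kegs
  Joplin→Orem: 25 kegs
  Joplin→Hilo: 5 kegs
Total cost = $280.
The route Akron→Hilo is not used.

0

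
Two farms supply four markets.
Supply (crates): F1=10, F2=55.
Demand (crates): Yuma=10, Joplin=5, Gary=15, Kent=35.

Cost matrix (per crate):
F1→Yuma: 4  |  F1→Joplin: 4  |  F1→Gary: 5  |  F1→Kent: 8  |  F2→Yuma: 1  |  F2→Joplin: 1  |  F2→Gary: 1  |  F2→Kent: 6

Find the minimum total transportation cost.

260

A cheapest plan:
  F1–Kent: 10 × 8 = 80
  F2–Yuma: 10 × 1 = 10
  F2–Joplin: 5 × 1 = 5
  F2–Gary: 15 × 1 = 15
  F2–Kent: 25 × 6 = 150
Total = 80 + 10 + 5 + 15 + 150 = 260.
(Supply check: F1 ships 10; F2 ships 55.)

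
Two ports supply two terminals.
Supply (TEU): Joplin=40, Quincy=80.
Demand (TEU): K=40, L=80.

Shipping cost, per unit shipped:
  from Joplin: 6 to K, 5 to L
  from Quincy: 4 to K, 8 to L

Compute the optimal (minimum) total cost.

A cheapest plan:
  Joplin–L: 40 × 5 = 200
  Quincy–K: 40 × 4 = 160
  Quincy–L: 40 × 8 = 320
Total = 200 + 160 + 320 = 680.

680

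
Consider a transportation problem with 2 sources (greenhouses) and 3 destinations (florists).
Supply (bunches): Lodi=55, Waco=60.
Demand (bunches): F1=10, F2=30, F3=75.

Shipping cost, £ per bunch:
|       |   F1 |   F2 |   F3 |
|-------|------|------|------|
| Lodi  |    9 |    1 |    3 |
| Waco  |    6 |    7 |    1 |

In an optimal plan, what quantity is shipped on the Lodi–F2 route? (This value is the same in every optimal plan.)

30

The minimum-cost plan:
  Lodi->F2: 30 × £1 = £30
  Lodi->F3: 25 × £3 = £75
  Waco->F1: 10 × £6 = £60
  Waco->F3: 50 × £1 = £50
Total cost = £215.
So Lodi→F2 carries 30 bunches.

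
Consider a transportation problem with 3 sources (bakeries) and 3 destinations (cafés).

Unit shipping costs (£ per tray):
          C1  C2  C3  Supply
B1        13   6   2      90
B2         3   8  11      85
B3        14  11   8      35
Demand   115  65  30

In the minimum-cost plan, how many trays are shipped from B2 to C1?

The minimum-cost plan:
  B1→C2: 60 trays
  B1→C3: 30 trays
  B2→C1: 85 trays
  B3→C1: 30 trays
  B3→C2: 5 trays
Total cost = £1150.
So B2→C1 carries 85 trays.

85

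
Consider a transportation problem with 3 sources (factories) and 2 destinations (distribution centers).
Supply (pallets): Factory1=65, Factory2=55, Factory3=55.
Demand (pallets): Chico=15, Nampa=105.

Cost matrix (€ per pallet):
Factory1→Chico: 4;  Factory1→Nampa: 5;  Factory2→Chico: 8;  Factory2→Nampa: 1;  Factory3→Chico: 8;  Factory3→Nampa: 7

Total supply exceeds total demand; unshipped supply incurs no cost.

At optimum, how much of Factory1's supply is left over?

0

An optimal plan:
  Factory1->Chico: 15 × €4 = €60
  Factory1->Nampa: 50 × €5 = €250
  Factory2->Nampa: 55 × €1 = €55
Total cost = €365.
Factory1 ships 65 of its 65, leaving 0.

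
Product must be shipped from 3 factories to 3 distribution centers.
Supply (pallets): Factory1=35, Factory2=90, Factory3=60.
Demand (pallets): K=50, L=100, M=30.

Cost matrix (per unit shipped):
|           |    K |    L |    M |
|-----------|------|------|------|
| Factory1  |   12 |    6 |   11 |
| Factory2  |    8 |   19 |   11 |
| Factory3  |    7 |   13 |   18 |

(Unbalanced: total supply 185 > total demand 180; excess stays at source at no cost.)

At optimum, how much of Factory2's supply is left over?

An optimal plan:
  Factory1→L: 35 × 6 = 210
  Factory2→K: 50 × 8 = 400
  Factory2→L: 5 × 19 = 95
  Factory2→M: 30 × 11 = 330
  Factory3→L: 60 × 13 = 780
Total cost = 1815.
Factory2 ships 85 of its 90, leaving 5.

5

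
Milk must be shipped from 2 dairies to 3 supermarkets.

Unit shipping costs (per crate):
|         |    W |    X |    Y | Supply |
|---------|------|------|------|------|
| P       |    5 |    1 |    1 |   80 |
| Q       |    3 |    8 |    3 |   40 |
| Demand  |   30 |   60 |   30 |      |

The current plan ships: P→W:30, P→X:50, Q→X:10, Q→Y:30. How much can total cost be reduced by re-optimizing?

Current plan cost = 30·5 + 50·1 + 10·8 + 30·3 = 370.
Optimal plan:
  P→X: 60 crates
  P→Y: 20 crates
  Q→W: 30 crates
  Q→Y: 10 crates
Optimal cost = 200.
Saving = 370 − 200 = 170.

170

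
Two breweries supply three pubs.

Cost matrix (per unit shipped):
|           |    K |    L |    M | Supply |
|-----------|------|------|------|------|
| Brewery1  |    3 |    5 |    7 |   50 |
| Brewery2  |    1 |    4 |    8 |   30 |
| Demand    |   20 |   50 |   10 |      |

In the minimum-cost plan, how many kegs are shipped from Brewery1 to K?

Solving gives:
  Brewery1→L: 40 × 5 = 200
  Brewery1→M: 10 × 7 = 70
  Brewery2→K: 20 × 1 = 20
  Brewery2→L: 10 × 4 = 40
Total cost = 330.
The route Brewery1→K is not used.

0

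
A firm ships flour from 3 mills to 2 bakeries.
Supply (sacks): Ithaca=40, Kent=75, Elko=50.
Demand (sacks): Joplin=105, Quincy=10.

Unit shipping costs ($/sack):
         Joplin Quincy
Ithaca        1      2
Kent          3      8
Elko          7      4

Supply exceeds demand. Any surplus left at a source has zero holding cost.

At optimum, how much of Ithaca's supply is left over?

0

Minimum-cost shipments:
  Ithaca to Joplin: 30 × $1 = $30
  Ithaca to Quincy: 10 × $2 = $20
  Kent to Joplin: 75 × $3 = $225
Total cost = $275.
Ithaca ships 40 of its 40, leaving 0.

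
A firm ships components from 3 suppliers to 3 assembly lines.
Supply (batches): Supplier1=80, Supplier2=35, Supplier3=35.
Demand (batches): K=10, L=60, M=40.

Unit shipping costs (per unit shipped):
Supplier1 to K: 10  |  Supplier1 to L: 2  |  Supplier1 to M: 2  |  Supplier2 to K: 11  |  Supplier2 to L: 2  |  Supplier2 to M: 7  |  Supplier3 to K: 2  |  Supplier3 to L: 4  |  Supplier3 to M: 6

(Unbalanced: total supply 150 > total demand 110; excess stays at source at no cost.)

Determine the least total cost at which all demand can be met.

One minimum-cost allocation:
  Supplier1→L: 40 × 2 = 80
  Supplier1→M: 40 × 2 = 80
  Supplier2→L: 20 × 2 = 40
  Supplier3→K: 10 × 2 = 20
Total = 80 + 80 + 40 + 20 = 220.
(Supply check: Supplier1 ships 80; Supplier2 ships 20; Supplier3 ships 10.)

220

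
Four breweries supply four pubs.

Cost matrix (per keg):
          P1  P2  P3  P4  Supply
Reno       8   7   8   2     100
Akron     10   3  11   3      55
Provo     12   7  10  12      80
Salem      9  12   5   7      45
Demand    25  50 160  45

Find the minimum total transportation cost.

1750

Optimal allocation:
  Reno to P1: 25 kegs
  Reno to P3: 35 kegs
  Reno to P4: 40 kegs
  Akron to P2: 50 kegs
  Akron to P4: 5 kegs
  Provo to P3: 80 kegs
  Salem to P3: 45 kegs
Total cost = 1750.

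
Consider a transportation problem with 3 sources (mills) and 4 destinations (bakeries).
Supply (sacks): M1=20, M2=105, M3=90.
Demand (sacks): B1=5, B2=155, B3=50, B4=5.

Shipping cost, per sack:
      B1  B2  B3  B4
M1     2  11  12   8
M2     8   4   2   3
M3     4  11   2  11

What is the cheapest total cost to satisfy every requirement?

An optimal shipping plan:
  M1->B1: 5 × 2 = 10
  M1->B2: 10 × 11 = 110
  M1->B4: 5 × 8 = 40
  M2->B2: 105 × 4 = 420
  M3->B2: 40 × 11 = 440
  M3->B3: 50 × 2 = 100
Total = 10 + 110 + 40 + 420 + 440 + 100 = 1120.
(Supply check: M1 ships 20; M2 ships 105; M3 ships 90.)

1120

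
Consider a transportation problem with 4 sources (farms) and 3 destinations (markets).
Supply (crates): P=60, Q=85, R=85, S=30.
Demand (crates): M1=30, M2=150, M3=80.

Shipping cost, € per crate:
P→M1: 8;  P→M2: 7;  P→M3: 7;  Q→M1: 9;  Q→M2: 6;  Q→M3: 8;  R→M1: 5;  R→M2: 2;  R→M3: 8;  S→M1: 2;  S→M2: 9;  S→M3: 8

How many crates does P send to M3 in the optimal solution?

60

Solving gives:
  P to M3: 60 × €7 = €420
  Q to M2: 65 × €6 = €390
  Q to M3: 20 × €8 = €160
  R to M2: 85 × €2 = €170
  S to M1: 30 × €2 = €60
Total cost = €1200.
So P→M3 carries 60 crates.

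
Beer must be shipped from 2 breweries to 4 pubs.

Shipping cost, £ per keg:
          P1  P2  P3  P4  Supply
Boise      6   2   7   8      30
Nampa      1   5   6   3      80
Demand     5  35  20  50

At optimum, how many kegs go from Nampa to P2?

Solving gives:
  Boise→P2: 30 × £2 = £60
  Nampa→P1: 5 × £1 = £5
  Nampa→P2: 5 × £5 = £25
  Nampa→P3: 20 × £6 = £120
  Nampa→P4: 50 × £3 = £150
Total cost = £360.
So Nampa→P2 carries 5 kegs.

5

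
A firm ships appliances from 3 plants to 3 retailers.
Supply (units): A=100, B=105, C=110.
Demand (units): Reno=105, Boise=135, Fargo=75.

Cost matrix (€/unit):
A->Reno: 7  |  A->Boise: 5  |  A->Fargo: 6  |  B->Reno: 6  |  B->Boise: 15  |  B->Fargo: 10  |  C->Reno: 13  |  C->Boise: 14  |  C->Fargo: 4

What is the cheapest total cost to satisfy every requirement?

One minimum-cost allocation:
  A–Boise: 100 × €5 = €500
  B–Reno: 105 × €6 = €630
  C–Boise: 35 × €14 = €490
  C–Fargo: 75 × €4 = €300
Total = 500 + 630 + 490 + 300 = €1920.

1920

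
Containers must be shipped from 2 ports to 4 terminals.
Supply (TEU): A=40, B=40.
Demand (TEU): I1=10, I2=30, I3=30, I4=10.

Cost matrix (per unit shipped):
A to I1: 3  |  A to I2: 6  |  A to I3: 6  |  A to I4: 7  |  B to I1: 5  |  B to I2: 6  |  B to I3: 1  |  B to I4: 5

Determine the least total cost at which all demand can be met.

290

Optimal allocation:
  A->I1: 10 TEU
  A->I2: 30 TEU
  B->I3: 30 TEU
  B->I4: 10 TEU
Total cost = 290.
(Supply check: A ships 40; B ships 40.)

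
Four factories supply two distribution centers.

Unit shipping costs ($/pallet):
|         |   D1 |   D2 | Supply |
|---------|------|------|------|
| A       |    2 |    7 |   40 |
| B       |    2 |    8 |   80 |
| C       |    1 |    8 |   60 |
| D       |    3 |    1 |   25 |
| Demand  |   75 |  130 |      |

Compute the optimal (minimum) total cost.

915

Optimal allocation:
  A to D2: 40 pallets
  B to D1: 15 pallets
  B to D2: 65 pallets
  C to D1: 60 pallets
  D to D2: 25 pallets
Total cost = $915.
(Supply check: A ships 40; B ships 80; C ships 60; D ships 25.)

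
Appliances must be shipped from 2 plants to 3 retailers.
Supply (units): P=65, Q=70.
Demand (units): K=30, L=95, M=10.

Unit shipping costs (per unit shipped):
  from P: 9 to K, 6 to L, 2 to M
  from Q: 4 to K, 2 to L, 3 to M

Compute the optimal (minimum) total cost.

A cheapest plan:
  P->L: 55 units
  P->M: 10 units
  Q->K: 30 units
  Q->L: 40 units
Total cost = 550.

550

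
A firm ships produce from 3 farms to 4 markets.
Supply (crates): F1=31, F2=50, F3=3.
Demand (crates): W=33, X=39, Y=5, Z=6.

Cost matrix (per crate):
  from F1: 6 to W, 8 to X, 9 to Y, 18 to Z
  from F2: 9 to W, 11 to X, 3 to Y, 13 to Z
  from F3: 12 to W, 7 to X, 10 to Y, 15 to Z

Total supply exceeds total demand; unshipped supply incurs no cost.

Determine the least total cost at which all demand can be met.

An optimal shipping plan:
  F1 to X: 31 crates
  F2 to W: 33 crates
  F2 to X: 5 crates
  F2 to Y: 5 crates
  F2 to Z: 6 crates
  F3 to X: 3 crates
Total cost = 714.

714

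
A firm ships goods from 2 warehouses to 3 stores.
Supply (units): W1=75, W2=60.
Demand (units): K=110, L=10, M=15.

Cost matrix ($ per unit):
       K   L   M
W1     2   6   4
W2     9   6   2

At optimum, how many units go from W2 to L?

10

Solving gives:
  W1→K: 75 × $2 = $150
  W2→K: 35 × $9 = $315
  W2→L: 10 × $6 = $60
  W2→M: 15 × $2 = $30
Total cost = $555.
So W2→L carries 10 units.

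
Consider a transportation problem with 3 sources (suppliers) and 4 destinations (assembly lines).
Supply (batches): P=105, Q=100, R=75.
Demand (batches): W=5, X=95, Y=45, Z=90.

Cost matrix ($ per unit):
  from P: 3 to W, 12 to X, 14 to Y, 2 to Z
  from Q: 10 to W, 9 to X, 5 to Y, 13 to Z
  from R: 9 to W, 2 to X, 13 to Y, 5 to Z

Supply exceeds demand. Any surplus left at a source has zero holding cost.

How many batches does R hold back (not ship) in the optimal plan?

0

An optimal plan:
  P->W: 5 × $3 = $15
  P->Z: 90 × $2 = $180
  Q->X: 20 × $9 = $180
  Q->Y: 45 × $5 = $225
  R->X: 75 × $2 = $150
Total cost = $750.
R ships 75 of its 75, leaving 0.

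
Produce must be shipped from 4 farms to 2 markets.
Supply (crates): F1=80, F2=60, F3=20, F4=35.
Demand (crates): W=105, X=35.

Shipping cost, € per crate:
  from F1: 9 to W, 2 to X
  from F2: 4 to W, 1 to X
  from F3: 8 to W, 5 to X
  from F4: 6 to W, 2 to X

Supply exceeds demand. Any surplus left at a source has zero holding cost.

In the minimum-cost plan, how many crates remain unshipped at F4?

0

Minimum-cost shipments:
  F1→X: 35 × €2 = €70
  F2→W: 60 × €4 = €240
  F3→W: 10 × €8 = €80
  F4→W: 35 × €6 = €210
Total cost = €600.
F4 ships 35 of its 35, leaving 0.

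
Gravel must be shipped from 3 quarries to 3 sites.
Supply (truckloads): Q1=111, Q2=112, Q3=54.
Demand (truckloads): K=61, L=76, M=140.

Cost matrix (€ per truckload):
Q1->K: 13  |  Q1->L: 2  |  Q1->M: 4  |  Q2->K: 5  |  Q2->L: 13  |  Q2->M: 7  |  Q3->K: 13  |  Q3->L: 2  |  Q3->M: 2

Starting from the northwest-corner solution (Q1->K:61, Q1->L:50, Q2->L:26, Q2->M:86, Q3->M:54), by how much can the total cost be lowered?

879

Current plan cost = 61·13 + 50·2 + 26·13 + 86·7 + 54·2 = €1941.
Optimal plan:
  Q1->L: 76 × €2 = €152
  Q1->M: 35 × €4 = €140
  Q2->K: 61 × €5 = €305
  Q2->M: 51 × €7 = €357
  Q3->M: 54 × €2 = €108
Optimal cost = €1062.
Saving = 1941 − 1062 = €879.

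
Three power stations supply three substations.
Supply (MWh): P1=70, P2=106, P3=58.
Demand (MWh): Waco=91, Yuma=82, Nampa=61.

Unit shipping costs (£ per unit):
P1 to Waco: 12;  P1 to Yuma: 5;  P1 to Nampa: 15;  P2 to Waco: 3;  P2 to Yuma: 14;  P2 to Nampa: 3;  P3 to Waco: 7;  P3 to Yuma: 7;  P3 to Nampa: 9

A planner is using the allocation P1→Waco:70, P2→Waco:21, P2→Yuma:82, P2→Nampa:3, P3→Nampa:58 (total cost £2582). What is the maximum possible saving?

Current plan cost = 70·12 + 21·3 + 82·14 + 3·3 + 58·9 = £2582.
Optimal plan:
  P1→Yuma: 70 × £5 = £350
  P2→Waco: 45 × £3 = £135
  P2→Nampa: 61 × £3 = £183
  P3→Waco: 46 × £7 = £322
  P3→Yuma: 12 × £7 = £84
Optimal cost = £1074.
Saving = 2582 − 1074 = £1508.

1508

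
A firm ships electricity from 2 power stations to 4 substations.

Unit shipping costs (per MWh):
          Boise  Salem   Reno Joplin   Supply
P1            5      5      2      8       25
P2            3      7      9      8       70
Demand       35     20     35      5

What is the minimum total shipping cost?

Optimal allocation:
  P1→Reno: 25 × 2 = 50
  P2→Boise: 35 × 3 = 105
  P2→Salem: 20 × 7 = 140
  P2→Reno: 10 × 9 = 90
  P2→Joplin: 5 × 8 = 40
Total = 50 + 105 + 140 + 90 + 40 = 425.

425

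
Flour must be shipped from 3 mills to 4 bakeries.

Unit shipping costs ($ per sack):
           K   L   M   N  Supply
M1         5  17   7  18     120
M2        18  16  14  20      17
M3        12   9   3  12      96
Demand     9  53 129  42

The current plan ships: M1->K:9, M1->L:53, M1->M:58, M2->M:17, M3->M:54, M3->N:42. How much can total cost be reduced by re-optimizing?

280

Current plan cost = 9·5 + 53·17 + 58·7 + 17·14 + 54·3 + 42·12 = $2256.
Optimal plan:
  M1 to K: 9 × $5 = $45
  M1 to M: 111 × $7 = $777
  M2 to L: 17 × $16 = $272
  M3 to L: 36 × $9 = $324
  M3 to M: 18 × $3 = $54
  M3 to N: 42 × $12 = $504
Optimal cost = $1976.
Saving = 2256 − 1976 = $280.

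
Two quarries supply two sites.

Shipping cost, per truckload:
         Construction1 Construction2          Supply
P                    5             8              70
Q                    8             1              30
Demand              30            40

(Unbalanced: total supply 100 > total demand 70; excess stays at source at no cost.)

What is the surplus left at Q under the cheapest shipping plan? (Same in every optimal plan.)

0

Minimum-cost shipments:
  P–Construction1: 30 truckloads
  P–Construction2: 10 truckloads
  Q–Construction2: 30 truckloads
Total cost = 260.
Q ships 30 of its 30, leaving 0.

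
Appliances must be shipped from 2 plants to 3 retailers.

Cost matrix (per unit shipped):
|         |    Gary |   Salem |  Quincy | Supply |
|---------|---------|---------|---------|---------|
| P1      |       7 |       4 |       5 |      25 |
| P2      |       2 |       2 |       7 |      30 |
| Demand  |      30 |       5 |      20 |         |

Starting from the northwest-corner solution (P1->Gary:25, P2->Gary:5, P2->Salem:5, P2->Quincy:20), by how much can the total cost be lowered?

Current plan cost = 25·7 + 5·2 + 5·2 + 20·7 = 335.
Optimal plan:
  P1 to Salem: 5 × 4 = 20
  P1 to Quincy: 20 × 5 = 100
  P2 to Gary: 30 × 2 = 60
Optimal cost = 180.
Saving = 335 − 180 = 155.

155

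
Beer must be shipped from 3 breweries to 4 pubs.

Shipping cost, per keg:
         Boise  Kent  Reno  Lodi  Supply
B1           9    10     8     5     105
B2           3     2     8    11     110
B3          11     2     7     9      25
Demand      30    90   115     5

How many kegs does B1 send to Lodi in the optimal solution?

The minimum-cost plan:
  B1–Reno: 100 × 8 = 800
  B1–Lodi: 5 × 5 = 25
  B2–Boise: 30 × 3 = 90
  B2–Kent: 80 × 2 = 160
  B3–Kent: 10 × 2 = 20
  B3–Reno: 15 × 7 = 105
Total cost = 1200.
So B1→Lodi carries 5 kegs.

5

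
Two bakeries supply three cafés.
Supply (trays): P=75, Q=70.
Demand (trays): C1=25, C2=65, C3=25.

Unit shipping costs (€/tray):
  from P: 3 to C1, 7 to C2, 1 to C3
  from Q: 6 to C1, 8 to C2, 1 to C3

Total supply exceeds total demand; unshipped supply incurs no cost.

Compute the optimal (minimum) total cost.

One minimum-cost allocation:
  P to C1: 25 × €3 = €75
  P to C2: 50 × €7 = €350
  Q to C2: 15 × €8 = €120
  Q to C3: 25 × €1 = €25
Total = 75 + 350 + 120 + 25 = €570.

570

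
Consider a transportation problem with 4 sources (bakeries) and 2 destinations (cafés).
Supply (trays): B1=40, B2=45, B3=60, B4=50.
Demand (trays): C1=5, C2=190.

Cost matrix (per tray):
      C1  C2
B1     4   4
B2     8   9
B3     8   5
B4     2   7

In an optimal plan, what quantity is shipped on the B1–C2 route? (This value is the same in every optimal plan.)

40

Optimal shipments:
  B1 to C2: 40 × 4 = 160
  B2 to C2: 45 × 9 = 405
  B3 to C2: 60 × 5 = 300
  B4 to C1: 5 × 2 = 10
  B4 to C2: 45 × 7 = 315
Total cost = 1190.
So B1→C2 carries 40 trays.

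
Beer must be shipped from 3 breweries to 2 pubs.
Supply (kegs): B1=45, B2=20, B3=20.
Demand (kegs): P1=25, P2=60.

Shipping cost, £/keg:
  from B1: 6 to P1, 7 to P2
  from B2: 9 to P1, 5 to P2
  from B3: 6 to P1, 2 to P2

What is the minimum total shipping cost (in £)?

One minimum-cost allocation:
  B1 to P1: 25 × £6 = £150
  B1 to P2: 20 × £7 = £140
  B2 to P2: 20 × £5 = £100
  B3 to P2: 20 × £2 = £40
Total = 150 + 140 + 100 + 40 = £430.
(Supply check: B1 ships 45; B2 ships 20; B3 ships 20.)

430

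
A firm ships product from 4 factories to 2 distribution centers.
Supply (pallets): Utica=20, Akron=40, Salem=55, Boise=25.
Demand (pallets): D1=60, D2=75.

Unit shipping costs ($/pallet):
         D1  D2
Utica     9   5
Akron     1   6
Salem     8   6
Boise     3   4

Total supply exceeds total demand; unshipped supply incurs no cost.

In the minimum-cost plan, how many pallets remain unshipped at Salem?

Minimum-cost shipments:
  Utica–D2: 20 × $5 = $100
  Akron–D1: 40 × $1 = $40
  Salem–D2: 50 × $6 = $300
  Boise–D1: 20 × $3 = $60
  Boise–D2: 5 × $4 = $20
Total cost = $520.
Salem ships 50 of its 55, leaving 5.

5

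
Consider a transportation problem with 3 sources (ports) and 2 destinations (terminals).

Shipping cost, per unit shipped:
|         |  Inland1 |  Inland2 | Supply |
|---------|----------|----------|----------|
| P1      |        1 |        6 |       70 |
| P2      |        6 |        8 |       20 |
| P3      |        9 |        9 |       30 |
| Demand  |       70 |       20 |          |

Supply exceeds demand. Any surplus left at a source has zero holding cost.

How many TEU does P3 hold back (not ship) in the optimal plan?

30

Minimum-cost shipments:
  P1 to Inland1: 70 × 1 = 70
  P2 to Inland2: 20 × 8 = 160
Total cost = 230.
P3 ships 0 of its 30, leaving 30.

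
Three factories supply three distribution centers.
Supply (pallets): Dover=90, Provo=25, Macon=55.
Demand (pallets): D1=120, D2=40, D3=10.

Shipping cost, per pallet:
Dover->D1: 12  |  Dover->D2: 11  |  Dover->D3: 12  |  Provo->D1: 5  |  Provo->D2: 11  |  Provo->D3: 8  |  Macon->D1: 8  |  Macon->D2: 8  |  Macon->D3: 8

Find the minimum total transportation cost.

1605

A cheapest plan:
  Dover–D1: 40 × 12 = 480
  Dover–D2: 40 × 11 = 440
  Dover–D3: 10 × 12 = 120
  Provo–D1: 25 × 5 = 125
  Macon–D1: 55 × 8 = 440
Total = 480 + 440 + 120 + 125 + 440 = 1605.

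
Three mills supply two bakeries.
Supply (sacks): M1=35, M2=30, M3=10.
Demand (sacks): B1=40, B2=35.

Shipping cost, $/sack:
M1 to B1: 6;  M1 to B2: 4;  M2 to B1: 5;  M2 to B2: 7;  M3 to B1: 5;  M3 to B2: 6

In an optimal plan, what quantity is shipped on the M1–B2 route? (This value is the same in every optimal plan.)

Optimal shipments:
  M1–B2: 35 × $4 = $140
  M2–B1: 30 × $5 = $150
  M3–B1: 10 × $5 = $50
Total cost = $340.
So M1→B2 carries 35 sacks.

35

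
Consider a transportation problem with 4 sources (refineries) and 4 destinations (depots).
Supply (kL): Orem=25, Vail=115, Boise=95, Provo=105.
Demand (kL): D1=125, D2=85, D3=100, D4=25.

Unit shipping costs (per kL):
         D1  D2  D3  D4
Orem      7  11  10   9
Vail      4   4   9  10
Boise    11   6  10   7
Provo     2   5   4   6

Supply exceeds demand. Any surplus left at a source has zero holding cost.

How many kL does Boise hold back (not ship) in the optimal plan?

0

An optimal plan:
  Orem to D1: 20 × 7 = 140
  Vail to D1: 100 × 4 = 400
  Vail to D2: 15 × 4 = 60
  Boise to D2: 70 × 6 = 420
  Boise to D4: 25 × 7 = 175
  Provo to D1: 5 × 2 = 10
  Provo to D3: 100 × 4 = 400
Total cost = 1605.
Boise ships 95 of its 95, leaving 0.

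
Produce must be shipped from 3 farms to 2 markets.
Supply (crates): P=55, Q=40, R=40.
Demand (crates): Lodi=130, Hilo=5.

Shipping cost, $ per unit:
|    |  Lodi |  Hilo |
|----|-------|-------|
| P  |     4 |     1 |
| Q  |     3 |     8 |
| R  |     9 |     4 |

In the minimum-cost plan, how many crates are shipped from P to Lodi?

Optimal shipments:
  P->Lodi: 55 × $4 = $220
  Q->Lodi: 40 × $3 = $120
  R->Lodi: 35 × $9 = $315
  R->Hilo: 5 × $4 = $20
Total cost = $675.
So P→Lodi carries 55 crates.

55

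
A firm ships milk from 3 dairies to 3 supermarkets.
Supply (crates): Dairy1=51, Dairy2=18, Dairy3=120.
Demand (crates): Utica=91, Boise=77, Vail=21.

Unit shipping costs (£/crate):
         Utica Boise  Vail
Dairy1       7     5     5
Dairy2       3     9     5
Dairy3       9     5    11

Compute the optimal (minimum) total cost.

1141

Optimal allocation:
  Dairy1 to Utica: 30 crates
  Dairy1 to Vail: 21 crates
  Dairy2 to Utica: 18 crates
  Dairy3 to Utica: 43 crates
  Dairy3 to Boise: 77 crates
Total cost = £1141.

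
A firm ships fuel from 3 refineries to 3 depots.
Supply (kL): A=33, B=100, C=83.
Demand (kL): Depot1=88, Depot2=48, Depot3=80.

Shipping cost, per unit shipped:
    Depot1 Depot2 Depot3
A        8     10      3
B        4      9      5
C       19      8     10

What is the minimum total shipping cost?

1245

Optimal allocation:
  A→Depot3: 33 kL
  B→Depot1: 88 kL
  B→Depot3: 12 kL
  C→Depot2: 48 kL
  C→Depot3: 35 kL
Total cost = 1245.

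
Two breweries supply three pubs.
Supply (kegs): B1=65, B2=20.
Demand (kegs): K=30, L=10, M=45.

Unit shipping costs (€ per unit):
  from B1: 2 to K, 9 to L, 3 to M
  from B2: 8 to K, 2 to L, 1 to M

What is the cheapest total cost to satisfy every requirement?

195

Optimal allocation:
  B1–K: 30 × €2 = €60
  B1–M: 35 × €3 = €105
  B2–L: 10 × €2 = €20
  B2–M: 10 × €1 = €10
Total = 60 + 105 + 20 + 10 = €195.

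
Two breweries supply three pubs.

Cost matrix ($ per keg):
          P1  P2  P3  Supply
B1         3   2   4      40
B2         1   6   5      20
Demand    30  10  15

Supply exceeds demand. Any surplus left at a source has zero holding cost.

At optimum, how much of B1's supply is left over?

An optimal plan:
  B1->P1: 10 × $3 = $30
  B1->P2: 10 × $2 = $20
  B1->P3: 15 × $4 = $60
  B2->P1: 20 × $1 = $20
Total cost = $130.
B1 ships 35 of its 40, leaving 5.

5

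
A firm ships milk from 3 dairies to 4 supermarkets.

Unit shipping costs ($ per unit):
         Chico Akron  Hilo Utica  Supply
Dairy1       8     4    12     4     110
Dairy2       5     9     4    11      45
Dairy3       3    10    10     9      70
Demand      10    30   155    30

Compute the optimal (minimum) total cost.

A cheapest plan:
  Dairy1 to Akron: 30 × $4 = $120
  Dairy1 to Hilo: 50 × $12 = $600
  Dairy1 to Utica: 30 × $4 = $120
  Dairy2 to Hilo: 45 × $4 = $180
  Dairy3 to Chico: 10 × $3 = $30
  Dairy3 to Hilo: 60 × $10 = $600
Total = 120 + 600 + 120 + 180 + 30 + 600 = $1650.

1650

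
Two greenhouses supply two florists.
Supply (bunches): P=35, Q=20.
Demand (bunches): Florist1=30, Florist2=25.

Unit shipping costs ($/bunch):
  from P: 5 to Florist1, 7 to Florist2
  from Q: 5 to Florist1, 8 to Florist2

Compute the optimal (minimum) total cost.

An optimal shipping plan:
  P→Florist1: 10 bunches
  P→Florist2: 25 bunches
  Q→Florist1: 20 bunches
Total cost = $325.

325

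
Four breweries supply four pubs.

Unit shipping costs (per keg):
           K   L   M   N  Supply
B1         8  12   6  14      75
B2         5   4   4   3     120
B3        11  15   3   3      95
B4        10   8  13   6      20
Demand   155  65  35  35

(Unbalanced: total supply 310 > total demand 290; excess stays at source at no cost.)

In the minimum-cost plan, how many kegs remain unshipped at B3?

An optimal plan:
  B1→K: 75 × 8 = 600
  B2→K: 75 × 5 = 375
  B2→L: 45 × 4 = 180
  B3→K: 5 × 11 = 55
  B3→M: 35 × 3 = 105
  B3→N: 35 × 3 = 105
  B4→L: 20 × 8 = 160
Total cost = 1580.
B3 ships 75 of its 95, leaving 20.

20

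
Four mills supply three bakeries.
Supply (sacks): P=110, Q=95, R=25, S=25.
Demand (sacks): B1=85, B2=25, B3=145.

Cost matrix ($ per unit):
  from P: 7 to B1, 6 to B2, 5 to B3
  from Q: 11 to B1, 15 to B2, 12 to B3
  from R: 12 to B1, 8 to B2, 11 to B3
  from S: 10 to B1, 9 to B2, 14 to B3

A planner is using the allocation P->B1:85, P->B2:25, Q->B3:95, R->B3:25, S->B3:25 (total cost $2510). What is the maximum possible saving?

Current plan cost = 85·7 + 25·6 + 95·12 + 25·11 + 25·14 = $2510.
Optimal plan:
  P–B3: 110 × $5 = $550
  Q–B1: 60 × $11 = $660
  Q–B3: 35 × $12 = $420
  R–B2: 25 × $8 = $200
  S–B1: 25 × $10 = $250
Optimal cost = $2080.
Saving = 2510 − 2080 = $430.

430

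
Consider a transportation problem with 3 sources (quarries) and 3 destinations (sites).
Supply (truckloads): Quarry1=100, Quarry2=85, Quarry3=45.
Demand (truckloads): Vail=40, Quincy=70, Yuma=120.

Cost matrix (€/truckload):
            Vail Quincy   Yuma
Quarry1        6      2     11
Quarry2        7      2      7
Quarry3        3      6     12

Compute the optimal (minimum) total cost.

One minimum-cost allocation:
  Quarry1→Quincy: 70 × €2 = €140
  Quarry1→Yuma: 30 × €11 = €330
  Quarry2→Yuma: 85 × €7 = €595
  Quarry3→Vail: 40 × €3 = €120
  Quarry3→Yuma: 5 × €12 = €60
Total = 140 + 330 + 595 + 120 + 60 = €1245.

1245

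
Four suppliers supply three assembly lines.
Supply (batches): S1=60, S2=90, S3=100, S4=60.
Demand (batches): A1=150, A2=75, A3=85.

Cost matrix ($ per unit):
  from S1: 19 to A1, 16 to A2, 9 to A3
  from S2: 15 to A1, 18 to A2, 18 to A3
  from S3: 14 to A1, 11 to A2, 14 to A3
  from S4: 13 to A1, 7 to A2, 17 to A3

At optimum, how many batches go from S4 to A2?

60

Optimal shipments:
  S1->A3: 60 batches
  S2->A1: 90 batches
  S3->A1: 60 batches
  S3->A2: 15 batches
  S3->A3: 25 batches
  S4->A2: 60 batches
Total cost = $3665.
So S4→A2 carries 60 batches.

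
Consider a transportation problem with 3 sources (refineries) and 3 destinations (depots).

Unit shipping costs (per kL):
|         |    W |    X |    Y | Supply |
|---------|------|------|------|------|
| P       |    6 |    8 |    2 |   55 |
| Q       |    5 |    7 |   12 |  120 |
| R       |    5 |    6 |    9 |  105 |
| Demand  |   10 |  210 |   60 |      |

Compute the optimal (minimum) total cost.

1575

Optimal allocation:
  P to Y: 55 × 2 = 110
  Q to W: 10 × 5 = 50
  Q to X: 110 × 7 = 770
  R to X: 100 × 6 = 600
  R to Y: 5 × 9 = 45
Total = 110 + 50 + 770 + 600 + 45 = 1575.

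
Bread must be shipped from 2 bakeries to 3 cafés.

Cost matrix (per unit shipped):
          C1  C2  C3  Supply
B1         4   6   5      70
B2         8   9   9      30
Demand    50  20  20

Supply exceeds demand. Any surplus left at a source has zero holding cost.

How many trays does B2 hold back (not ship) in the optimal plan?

Minimum-cost shipments:
  B1 to C1: 50 × 4 = 200
  B1 to C3: 20 × 5 = 100
  B2 to C2: 20 × 9 = 180
Total cost = 480.
B2 ships 20 of its 30, leaving 10.

10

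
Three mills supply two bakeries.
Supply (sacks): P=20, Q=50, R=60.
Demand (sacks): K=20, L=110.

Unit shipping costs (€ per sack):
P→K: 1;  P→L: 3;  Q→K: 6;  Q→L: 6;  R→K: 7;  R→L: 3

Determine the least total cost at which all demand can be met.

500

An optimal shipping plan:
  P→K: 20 × €1 = €20
  Q→L: 50 × €6 = €300
  R→L: 60 × €3 = €180
Total = 20 + 300 + 180 = €500.
(Supply check: P ships 20; Q ships 50; R ships 60.)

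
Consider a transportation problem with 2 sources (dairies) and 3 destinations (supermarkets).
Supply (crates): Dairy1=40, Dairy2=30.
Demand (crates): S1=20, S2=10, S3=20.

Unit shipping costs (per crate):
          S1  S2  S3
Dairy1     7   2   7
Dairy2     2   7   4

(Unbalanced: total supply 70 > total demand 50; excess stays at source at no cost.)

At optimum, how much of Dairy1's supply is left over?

20

An optimal plan:
  Dairy1→S2: 10 × 2 = 20
  Dairy1→S3: 10 × 7 = 70
  Dairy2→S1: 20 × 2 = 40
  Dairy2→S3: 10 × 4 = 40
Total cost = 170.
Dairy1 ships 20 of its 40, leaving 20.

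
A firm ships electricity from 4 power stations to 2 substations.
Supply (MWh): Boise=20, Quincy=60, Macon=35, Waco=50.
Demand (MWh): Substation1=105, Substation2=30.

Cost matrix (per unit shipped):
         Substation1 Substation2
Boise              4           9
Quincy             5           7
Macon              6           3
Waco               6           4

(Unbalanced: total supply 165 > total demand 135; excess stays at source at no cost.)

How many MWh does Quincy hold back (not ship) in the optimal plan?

An optimal plan:
  Boise→Substation1: 20 × 4 = 80
  Quincy→Substation1: 60 × 5 = 300
  Macon→Substation1: 5 × 6 = 30
  Macon→Substation2: 30 × 3 = 90
  Waco→Substation1: 20 × 6 = 120
Total cost = 620.
Quincy ships 60 of its 60, leaving 0.

0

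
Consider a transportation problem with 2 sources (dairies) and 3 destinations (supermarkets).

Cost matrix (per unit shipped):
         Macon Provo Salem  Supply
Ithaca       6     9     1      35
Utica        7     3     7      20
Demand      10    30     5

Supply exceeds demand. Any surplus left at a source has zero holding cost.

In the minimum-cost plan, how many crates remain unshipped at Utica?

Minimum-cost shipments:
  Ithaca to Macon: 10 crates
  Ithaca to Provo: 10 crates
  Ithaca to Salem: 5 crates
  Utica to Provo: 20 crates
Total cost = 215.
Utica ships 20 of its 20, leaving 0.

0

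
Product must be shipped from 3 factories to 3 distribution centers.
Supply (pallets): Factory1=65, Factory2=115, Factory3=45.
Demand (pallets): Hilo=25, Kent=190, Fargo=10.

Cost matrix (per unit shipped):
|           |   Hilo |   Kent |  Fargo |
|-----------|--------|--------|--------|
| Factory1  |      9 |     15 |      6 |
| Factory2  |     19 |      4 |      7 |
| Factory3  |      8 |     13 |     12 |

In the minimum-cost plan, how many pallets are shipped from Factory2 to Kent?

The minimum-cost plan:
  Factory1 to Hilo: 25 pallets
  Factory1 to Kent: 30 pallets
  Factory1 to Fargo: 10 pallets
  Factory2 to Kent: 115 pallets
  Factory3 to Kent: 45 pallets
Total cost = 1780.
So Factory2→Kent carries 115 pallets.

115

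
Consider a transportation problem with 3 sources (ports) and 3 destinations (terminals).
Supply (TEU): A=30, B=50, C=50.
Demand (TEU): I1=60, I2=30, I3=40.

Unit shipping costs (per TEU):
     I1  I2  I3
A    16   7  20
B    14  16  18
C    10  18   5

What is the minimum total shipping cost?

Optimal allocation:
  A–I2: 30 TEU
  B–I1: 50 TEU
  C–I1: 10 TEU
  C–I3: 40 TEU
Total cost = 1210.
(Supply check: A ships 30; B ships 50; C ships 50.)

1210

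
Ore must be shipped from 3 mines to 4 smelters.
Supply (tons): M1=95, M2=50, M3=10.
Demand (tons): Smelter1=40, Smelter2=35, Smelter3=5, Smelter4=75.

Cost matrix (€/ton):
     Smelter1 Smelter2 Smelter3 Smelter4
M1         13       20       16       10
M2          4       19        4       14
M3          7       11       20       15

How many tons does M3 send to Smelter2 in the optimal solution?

10

The minimum-cost plan:
  M1–Smelter2: 20 × €20 = €400
  M1–Smelter4: 75 × €10 = €750
  M2–Smelter1: 40 × €4 = €160
  M2–Smelter2: 5 × €19 = €95
  M2–Smelter3: 5 × €4 = €20
  M3–Smelter2: 10 × €11 = €110
Total cost = €1535.
So M3→Smelter2 carries 10 tons.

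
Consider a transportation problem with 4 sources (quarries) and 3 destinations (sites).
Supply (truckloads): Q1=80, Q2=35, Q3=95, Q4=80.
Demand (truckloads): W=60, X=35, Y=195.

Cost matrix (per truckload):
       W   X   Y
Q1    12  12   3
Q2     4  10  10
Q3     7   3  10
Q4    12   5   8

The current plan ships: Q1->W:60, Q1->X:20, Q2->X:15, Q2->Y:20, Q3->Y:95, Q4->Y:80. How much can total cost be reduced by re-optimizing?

1250

Current plan cost = 60·12 + 20·12 + 15·10 + 20·10 + 95·10 + 80·8 = 2900.
Optimal plan:
  Q1 to Y: 80 × 3 = 240
  Q2 to W: 35 × 4 = 140
  Q3 to W: 25 × 7 = 175
  Q3 to X: 35 × 3 = 105
  Q3 to Y: 35 × 10 = 350
  Q4 to Y: 80 × 8 = 640
Optimal cost = 1650.
Saving = 2900 − 1650 = 1250.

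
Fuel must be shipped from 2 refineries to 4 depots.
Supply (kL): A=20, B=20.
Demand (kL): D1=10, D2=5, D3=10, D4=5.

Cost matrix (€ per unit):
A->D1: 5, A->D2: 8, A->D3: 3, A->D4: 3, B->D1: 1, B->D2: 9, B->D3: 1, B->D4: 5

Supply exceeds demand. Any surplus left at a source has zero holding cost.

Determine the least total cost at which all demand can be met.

75

One minimum-cost allocation:
  A–D2: 5 × €8 = €40
  A–D4: 5 × €3 = €15
  B–D1: 10 × €1 = €10
  B–D3: 10 × €1 = €10
Total = 40 + 15 + 10 + 10 = €75.
(Supply check: A ships 10; B ships 20.)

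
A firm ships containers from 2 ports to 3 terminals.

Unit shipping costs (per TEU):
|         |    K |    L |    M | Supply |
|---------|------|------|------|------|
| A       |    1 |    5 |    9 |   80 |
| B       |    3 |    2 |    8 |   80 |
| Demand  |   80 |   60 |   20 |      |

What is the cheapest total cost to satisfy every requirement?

360

Optimal allocation:
  A–K: 80 TEU
  B–L: 60 TEU
  B–M: 20 TEU
Total cost = 360.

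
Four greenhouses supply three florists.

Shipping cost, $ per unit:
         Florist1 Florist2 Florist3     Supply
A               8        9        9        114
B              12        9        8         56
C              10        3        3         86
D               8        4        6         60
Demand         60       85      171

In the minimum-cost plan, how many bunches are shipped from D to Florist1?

0

The minimum-cost plan:
  A–Florist1: 60 × $8 = $480
  A–Florist2: 25 × $9 = $225
  A–Florist3: 29 × $9 = $261
  B–Florist3: 56 × $8 = $448
  C–Florist3: 86 × $3 = $258
  D–Florist2: 60 × $4 = $240
Total cost = $1912.
The route D→Florist1 is not used.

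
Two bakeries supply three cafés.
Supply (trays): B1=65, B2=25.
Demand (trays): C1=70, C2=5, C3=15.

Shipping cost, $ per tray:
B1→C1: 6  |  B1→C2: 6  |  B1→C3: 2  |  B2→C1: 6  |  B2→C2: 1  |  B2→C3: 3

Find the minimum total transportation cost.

Optimal allocation:
  B1->C1: 50 × $6 = $300
  B1->C3: 15 × $2 = $30
  B2->C1: 20 × $6 = $120
  B2->C2: 5 × $1 = $5
Total = 300 + 30 + 120 + 5 = $455.
(Supply check: B1 ships 65; B2 ships 25.)

455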